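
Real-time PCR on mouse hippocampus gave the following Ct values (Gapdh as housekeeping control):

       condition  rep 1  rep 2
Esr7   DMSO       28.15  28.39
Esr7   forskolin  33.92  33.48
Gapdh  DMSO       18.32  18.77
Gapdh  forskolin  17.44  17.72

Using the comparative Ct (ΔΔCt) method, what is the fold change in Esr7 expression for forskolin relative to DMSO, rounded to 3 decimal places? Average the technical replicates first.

Mean Ct: Esr7 DMSO 28.270; Esr7 forskolin 33.700; Gapdh DMSO 18.545; Gapdh forskolin 17.580
ΔCt(DMSO) = 28.270 − 18.545 = 9.725
ΔCt(forskolin) = 33.700 − 17.580 = 16.120
ΔΔCt = 16.120 − 9.725 = 6.395
Fold change = 2^(−6.395) = 0.0119

0.012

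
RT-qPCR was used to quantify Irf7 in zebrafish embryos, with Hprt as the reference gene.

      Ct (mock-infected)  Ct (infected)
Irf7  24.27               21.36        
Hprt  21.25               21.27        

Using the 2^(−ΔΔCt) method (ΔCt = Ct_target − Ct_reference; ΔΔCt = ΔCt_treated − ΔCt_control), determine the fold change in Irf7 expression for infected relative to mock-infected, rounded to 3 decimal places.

ΔCt(mock-infected) = 24.270 − 21.250 = 3.020
ΔCt(infected) = 21.360 − 21.270 = 0.090
ΔΔCt = 0.090 − 3.020 = -2.930
Fold change = 2^(−(-2.930)) = 2^2.930 = 7.6211

7.621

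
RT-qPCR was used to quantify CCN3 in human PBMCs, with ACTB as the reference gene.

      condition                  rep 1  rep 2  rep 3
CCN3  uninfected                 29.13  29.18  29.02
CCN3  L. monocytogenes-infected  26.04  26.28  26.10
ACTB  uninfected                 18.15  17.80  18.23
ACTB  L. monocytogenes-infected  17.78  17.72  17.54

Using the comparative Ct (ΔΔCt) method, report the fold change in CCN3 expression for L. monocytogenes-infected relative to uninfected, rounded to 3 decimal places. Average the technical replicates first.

Mean Ct: CCN3 uninfected 29.110; CCN3 L. monocytogenes-infected 26.140; ACTB uninfected 18.060; ACTB L. monocytogenes-infected 17.680
ΔCt(uninfected) = 29.110 − 18.060 = 11.050
ΔCt(L. monocytogenes-infected) = 26.140 − 17.680 = 8.460
ΔΔCt = 8.460 − 11.050 = -2.590
Fold change = 2^(−(-2.590)) = 2^2.590 = 6.0210

6.021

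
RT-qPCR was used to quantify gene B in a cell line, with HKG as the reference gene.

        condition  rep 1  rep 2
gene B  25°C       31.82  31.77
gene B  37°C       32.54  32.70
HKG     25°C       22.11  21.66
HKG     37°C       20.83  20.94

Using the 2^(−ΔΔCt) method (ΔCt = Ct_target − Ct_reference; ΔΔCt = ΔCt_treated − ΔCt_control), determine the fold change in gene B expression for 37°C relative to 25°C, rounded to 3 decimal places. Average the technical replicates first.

Mean Ct: gene B 25°C 31.795; gene B 37°C 32.620; HKG 25°C 21.885; HKG 37°C 20.885
ΔCt(25°C) = 31.795 − 21.885 = 9.910
ΔCt(37°C) = 32.620 − 20.885 = 11.735
ΔΔCt = 11.735 − 9.910 = 1.825
Fold change = 2^(−1.825) = 0.2822

0.282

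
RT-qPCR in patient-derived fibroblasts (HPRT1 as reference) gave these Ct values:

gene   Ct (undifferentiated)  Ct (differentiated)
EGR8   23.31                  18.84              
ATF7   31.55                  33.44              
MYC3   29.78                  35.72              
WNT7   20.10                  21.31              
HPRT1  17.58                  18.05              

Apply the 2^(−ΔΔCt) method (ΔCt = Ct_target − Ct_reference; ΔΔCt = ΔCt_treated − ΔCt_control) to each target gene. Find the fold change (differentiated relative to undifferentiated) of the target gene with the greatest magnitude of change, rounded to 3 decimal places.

EGR8: ΔΔCt = (18.84−18.05) − (23.31−17.58) = 0.79 − 5.73 = -4.94; fold change = 2^4.94 = 30.696
ATF7: ΔΔCt = (33.44−18.05) − (31.55−17.58) = 15.39 − 13.97 = 1.42; fold change = 2^-1.42 = 0.374
MYC3: ΔΔCt = (35.72−18.05) − (29.78−17.58) = 17.67 − 12.20 = 5.47; fold change = 2^-5.47 = 0.023
WNT7: ΔΔCt = (21.31−18.05) − (20.10−17.58) = 3.26 − 2.52 = 0.74; fold change = 2^-0.74 = 0.599
MYC3 has the largest |ΔΔCt| = 5.47.

0.023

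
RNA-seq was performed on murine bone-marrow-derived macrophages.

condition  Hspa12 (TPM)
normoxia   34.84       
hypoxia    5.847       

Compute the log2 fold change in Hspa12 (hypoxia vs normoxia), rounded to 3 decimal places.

-2.575

Fold change = 5.847 / 34.84 = 0.1678
log2(0.1678) = -2.5750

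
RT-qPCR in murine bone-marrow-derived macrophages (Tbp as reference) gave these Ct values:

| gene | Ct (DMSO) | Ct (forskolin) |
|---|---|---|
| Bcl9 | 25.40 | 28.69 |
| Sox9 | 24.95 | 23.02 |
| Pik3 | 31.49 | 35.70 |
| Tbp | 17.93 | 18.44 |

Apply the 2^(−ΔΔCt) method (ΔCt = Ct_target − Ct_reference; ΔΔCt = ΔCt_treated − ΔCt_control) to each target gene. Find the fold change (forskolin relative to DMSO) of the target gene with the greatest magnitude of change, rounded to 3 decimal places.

Bcl9: ΔΔCt = (28.69−18.44) − (25.40−17.93) = 10.25 − 7.47 = 2.78; fold change = 2^-2.78 = 0.146
Sox9: ΔΔCt = (23.02−18.44) − (24.95−17.93) = 4.58 − 7.02 = -2.44; fold change = 2^2.44 = 5.426
Pik3: ΔΔCt = (35.70−18.44) − (31.49−17.93) = 17.26 − 13.56 = 3.70; fold change = 2^-3.70 = 0.077
Pik3 has the largest |ΔΔCt| = 3.70.

0.077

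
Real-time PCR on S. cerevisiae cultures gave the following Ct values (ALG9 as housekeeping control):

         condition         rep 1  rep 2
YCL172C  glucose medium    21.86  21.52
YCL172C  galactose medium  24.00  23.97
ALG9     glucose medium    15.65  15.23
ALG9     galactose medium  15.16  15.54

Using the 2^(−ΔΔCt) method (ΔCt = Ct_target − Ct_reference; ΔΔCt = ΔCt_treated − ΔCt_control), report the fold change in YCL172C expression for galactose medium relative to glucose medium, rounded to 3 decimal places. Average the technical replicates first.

Mean Ct: YCL172C glucose medium 21.690; YCL172C galactose medium 23.985; ALG9 glucose medium 15.440; ALG9 galactose medium 15.350
ΔCt(glucose medium) = 21.690 − 15.440 = 6.250
ΔCt(galactose medium) = 23.985 − 15.350 = 8.635
ΔΔCt = 8.635 − 6.250 = 2.385
Fold change = 2^(−2.385) = 0.1914

0.191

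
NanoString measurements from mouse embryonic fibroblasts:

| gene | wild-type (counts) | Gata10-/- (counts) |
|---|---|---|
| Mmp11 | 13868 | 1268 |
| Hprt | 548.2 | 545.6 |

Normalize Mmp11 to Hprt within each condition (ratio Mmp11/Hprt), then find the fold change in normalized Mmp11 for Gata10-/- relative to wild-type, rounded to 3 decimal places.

Mmp11/Hprt (wild-type) = 13868 / 548.2 = 25.297
Mmp11/Hprt (Gata10-/-) = 1268 / 545.6 = 2.324
Fold change = 2.324 / 25.297 = 0.0919

0.092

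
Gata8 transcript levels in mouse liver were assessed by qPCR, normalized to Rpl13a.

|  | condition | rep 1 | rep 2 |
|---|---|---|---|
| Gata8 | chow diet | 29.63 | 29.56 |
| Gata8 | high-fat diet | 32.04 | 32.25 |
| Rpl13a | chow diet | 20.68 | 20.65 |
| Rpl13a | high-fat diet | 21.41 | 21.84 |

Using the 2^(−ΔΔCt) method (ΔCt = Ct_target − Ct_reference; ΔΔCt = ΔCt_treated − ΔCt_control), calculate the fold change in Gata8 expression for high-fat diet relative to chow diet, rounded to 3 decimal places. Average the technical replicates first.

Mean Ct: Gata8 chow diet 29.595; Gata8 high-fat diet 32.145; Rpl13a chow diet 20.665; Rpl13a high-fat diet 21.625
ΔCt(chow diet) = 29.595 − 20.665 = 8.930
ΔCt(high-fat diet) = 32.145 − 21.625 = 10.520
ΔΔCt = 10.520 − 8.930 = 1.590
Fold change = 2^(−1.590) = 0.3322

0.332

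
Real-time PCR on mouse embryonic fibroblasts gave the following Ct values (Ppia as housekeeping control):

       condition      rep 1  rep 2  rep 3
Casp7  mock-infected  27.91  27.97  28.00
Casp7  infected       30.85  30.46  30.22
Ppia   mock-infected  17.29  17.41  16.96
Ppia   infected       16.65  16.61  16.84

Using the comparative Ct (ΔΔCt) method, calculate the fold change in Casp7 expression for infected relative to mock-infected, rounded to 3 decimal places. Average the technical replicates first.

0.119

Mean Ct: Casp7 mock-infected 27.960; Casp7 infected 30.510; Ppia mock-infected 17.220; Ppia infected 16.700
ΔCt(mock-infected) = 27.960 − 17.220 = 10.740
ΔCt(infected) = 30.510 − 16.700 = 13.810
ΔΔCt = 13.810 − 10.740 = 3.070
Fold change = 2^(−3.070) = 0.1191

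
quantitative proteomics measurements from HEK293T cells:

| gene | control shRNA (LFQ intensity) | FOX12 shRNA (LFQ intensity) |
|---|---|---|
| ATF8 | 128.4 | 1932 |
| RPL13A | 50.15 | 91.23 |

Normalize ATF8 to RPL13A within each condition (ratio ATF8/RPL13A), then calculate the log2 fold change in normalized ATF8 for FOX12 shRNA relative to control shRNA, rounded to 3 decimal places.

3.048

ATF8/RPL13A (control shRNA) = 128.4 / 50.15 = 2.5603
ATF8/RPL13A (FOX12 shRNA) = 1932 / 91.23 = 21.177
Fold change = 21.177 / 2.5603 = 8.2713
log2(8.2713) = 3.0481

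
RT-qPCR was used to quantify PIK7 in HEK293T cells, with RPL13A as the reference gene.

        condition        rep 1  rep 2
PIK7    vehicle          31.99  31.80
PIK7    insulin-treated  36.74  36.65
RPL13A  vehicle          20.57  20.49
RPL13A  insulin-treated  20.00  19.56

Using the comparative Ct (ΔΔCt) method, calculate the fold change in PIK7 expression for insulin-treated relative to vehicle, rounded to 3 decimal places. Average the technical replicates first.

Mean Ct: PIK7 vehicle 31.895; PIK7 insulin-treated 36.695; RPL13A vehicle 20.530; RPL13A insulin-treated 19.780
ΔCt(vehicle) = 31.895 − 20.530 = 11.365
ΔCt(insulin-treated) = 36.695 − 19.780 = 16.915
ΔΔCt = 16.915 − 11.365 = 5.550
Fold change = 2^(−5.550) = 0.0213

0.021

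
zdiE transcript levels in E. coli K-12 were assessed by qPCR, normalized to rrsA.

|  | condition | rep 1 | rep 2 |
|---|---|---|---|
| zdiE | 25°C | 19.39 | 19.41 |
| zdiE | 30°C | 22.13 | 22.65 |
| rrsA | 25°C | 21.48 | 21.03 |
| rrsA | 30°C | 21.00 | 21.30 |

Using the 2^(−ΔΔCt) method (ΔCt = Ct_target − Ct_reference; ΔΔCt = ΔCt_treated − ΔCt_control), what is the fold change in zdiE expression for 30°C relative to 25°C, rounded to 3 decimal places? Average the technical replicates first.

Mean Ct: zdiE 25°C 19.400; zdiE 30°C 22.390; rrsA 25°C 21.255; rrsA 30°C 21.150
ΔCt(25°C) = 19.400 − 21.255 = -1.855
ΔCt(30°C) = 22.390 − 21.150 = 1.240
ΔΔCt = 1.240 − (-1.855) = 3.095
Fold change = 2^(−3.095) = 0.1170

0.117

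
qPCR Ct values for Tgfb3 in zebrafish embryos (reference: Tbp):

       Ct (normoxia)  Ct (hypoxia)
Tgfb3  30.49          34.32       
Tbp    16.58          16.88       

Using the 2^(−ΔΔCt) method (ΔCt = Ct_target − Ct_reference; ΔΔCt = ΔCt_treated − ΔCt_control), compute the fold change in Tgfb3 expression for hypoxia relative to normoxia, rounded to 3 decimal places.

0.087

ΔCt(normoxia) = 30.490 − 16.580 = 13.910
ΔCt(hypoxia) = 34.320 − 16.880 = 17.440
ΔΔCt = 17.440 − 13.910 = 3.530
Fold change = 2^(−3.530) = 0.0866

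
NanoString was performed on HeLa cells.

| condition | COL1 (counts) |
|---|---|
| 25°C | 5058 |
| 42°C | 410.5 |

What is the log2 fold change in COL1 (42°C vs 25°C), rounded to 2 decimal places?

-3.62

Fold change = 410.5 / 5058 = 0.0812
log2(0.0812) = -3.623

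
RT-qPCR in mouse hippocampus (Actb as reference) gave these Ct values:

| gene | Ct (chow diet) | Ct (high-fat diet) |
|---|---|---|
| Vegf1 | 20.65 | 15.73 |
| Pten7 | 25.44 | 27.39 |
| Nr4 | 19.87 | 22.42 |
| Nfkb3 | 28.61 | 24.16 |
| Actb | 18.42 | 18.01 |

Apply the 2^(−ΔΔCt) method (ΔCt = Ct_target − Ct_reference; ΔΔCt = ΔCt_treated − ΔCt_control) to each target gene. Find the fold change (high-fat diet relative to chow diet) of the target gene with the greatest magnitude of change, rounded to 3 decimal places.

22.785

Vegf1: ΔΔCt = (15.73−18.01) − (20.65−18.42) = -2.28 − 2.23 = -4.51; fold change = 2^4.51 = 22.785
Pten7: ΔΔCt = (27.39−18.01) − (25.44−18.42) = 9.38 − 7.02 = 2.36; fold change = 2^-2.36 = 0.195
Nr4: ΔΔCt = (22.42−18.01) − (19.87−18.42) = 4.41 − 1.45 = 2.96; fold change = 2^-2.96 = 0.129
Nfkb3: ΔΔCt = (24.16−18.01) − (28.61−18.42) = 6.15 − 10.19 = -4.04; fold change = 2^4.04 = 16.450
Vegf1 has the largest |ΔΔCt| = 4.51.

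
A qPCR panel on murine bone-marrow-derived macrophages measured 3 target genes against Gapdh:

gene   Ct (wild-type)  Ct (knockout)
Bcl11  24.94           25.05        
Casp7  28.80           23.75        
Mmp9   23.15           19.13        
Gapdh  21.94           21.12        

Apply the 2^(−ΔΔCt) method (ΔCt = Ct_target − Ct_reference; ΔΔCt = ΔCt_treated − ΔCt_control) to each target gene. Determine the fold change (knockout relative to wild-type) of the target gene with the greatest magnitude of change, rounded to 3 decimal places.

18.765

Bcl11: ΔΔCt = (25.05−21.12) − (24.94−21.94) = 3.93 − 3.00 = 0.93; fold change = 2^-0.93 = 0.525
Casp7: ΔΔCt = (23.75−21.12) − (28.80−21.94) = 2.63 − 6.86 = -4.23; fold change = 2^4.23 = 18.765
Mmp9: ΔΔCt = (19.13−21.12) − (23.15−21.94) = -1.99 − 1.21 = -3.20; fold change = 2^3.20 = 9.190
Casp7 has the largest |ΔΔCt| = 4.23.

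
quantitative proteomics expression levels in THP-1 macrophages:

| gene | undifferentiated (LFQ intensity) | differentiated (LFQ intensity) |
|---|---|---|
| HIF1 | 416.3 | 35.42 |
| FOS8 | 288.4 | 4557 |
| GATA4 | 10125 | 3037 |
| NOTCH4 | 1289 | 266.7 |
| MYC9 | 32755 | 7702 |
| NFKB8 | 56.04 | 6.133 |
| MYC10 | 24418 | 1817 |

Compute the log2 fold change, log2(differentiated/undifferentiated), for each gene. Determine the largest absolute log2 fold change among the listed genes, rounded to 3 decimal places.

3.982

log2(35.42/416.3) = -3.555  (HIF1)
log2(4557/288.4) = 3.982  (FOS8)
log2(3037/10125) = -1.737  (GATA4)
log2(266.7/1289) = -2.273  (NOTCH4)
log2(7702/32755) = -2.088  (MYC9)
log2(6.133/56.04) = -3.192  (NFKB8)
log2(1817/24418) = -3.748  (MYC10)
The largest magnitude belongs to FOS8.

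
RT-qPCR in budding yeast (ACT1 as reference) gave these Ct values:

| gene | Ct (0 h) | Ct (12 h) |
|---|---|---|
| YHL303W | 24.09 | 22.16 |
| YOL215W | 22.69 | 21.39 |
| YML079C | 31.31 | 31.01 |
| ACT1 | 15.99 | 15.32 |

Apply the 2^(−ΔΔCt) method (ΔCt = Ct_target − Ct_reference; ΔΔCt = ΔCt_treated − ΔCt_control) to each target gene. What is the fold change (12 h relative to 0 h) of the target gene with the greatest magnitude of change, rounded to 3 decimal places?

2.395

YHL303W: ΔΔCt = (22.16−15.32) − (24.09−15.99) = 6.84 − 8.10 = -1.26; fold change = 2^1.26 = 2.395
YOL215W: ΔΔCt = (21.39−15.32) − (22.69−15.99) = 6.07 − 6.70 = -0.63; fold change = 2^0.63 = 1.548
YML079C: ΔΔCt = (31.01−15.32) − (31.31−15.99) = 15.69 − 15.32 = 0.37; fold change = 2^-0.37 = 0.774
YHL303W has the largest |ΔΔCt| = 1.26.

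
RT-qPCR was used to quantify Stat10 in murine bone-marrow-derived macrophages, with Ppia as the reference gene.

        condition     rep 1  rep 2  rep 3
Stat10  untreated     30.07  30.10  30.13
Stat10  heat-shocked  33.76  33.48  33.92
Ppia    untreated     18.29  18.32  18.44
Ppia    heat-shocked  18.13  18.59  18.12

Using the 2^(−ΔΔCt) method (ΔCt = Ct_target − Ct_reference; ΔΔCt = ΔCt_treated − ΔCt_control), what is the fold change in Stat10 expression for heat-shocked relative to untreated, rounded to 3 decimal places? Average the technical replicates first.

Mean Ct: Stat10 untreated 30.100; Stat10 heat-shocked 33.720; Ppia untreated 18.350; Ppia heat-shocked 18.280
ΔCt(untreated) = 30.100 − 18.350 = 11.750
ΔCt(heat-shocked) = 33.720 − 18.280 = 15.440
ΔΔCt = 15.440 − 11.750 = 3.690
Fold change = 2^(−3.690) = 0.0775

0.077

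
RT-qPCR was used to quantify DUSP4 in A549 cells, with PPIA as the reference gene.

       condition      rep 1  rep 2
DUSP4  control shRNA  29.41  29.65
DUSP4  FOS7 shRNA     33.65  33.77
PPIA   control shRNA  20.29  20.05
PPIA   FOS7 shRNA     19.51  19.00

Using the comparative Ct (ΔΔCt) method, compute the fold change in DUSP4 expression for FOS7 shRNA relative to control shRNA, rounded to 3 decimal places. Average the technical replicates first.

0.029

Mean Ct: DUSP4 control shRNA 29.530; DUSP4 FOS7 shRNA 33.710; PPIA control shRNA 20.170; PPIA FOS7 shRNA 19.255
ΔCt(control shRNA) = 29.530 − 20.170 = 9.360
ΔCt(FOS7 shRNA) = 33.710 − 19.255 = 14.455
ΔΔCt = 14.455 − 9.360 = 5.095
Fold change = 2^(−5.095) = 0.0293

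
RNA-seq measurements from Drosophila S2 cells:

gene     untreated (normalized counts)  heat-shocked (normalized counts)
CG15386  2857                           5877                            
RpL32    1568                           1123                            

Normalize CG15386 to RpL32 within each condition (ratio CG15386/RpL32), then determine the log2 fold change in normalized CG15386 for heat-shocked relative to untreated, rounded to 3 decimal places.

CG15386/RpL32 (untreated) = 2857 / 1568 = 1.8221
CG15386/RpL32 (heat-shocked) = 5877 / 1123 = 5.2333
Fold change = 5.2333 / 1.8221 = 2.8722
log2(2.8722) = 1.5221

1.522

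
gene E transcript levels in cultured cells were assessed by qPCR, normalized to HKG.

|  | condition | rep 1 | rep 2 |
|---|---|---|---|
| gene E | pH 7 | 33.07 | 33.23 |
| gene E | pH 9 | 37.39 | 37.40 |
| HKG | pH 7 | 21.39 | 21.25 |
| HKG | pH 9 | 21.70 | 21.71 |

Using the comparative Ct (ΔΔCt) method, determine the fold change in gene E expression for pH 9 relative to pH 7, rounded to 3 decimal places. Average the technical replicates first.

Mean Ct: gene E pH 7 33.150; gene E pH 9 37.395; HKG pH 7 21.320; HKG pH 9 21.705
ΔCt(pH 7) = 33.150 − 21.320 = 11.830
ΔCt(pH 9) = 37.395 − 21.705 = 15.690
ΔΔCt = 15.690 − 11.830 = 3.860
Fold change = 2^(−3.860) = 0.0689

0.069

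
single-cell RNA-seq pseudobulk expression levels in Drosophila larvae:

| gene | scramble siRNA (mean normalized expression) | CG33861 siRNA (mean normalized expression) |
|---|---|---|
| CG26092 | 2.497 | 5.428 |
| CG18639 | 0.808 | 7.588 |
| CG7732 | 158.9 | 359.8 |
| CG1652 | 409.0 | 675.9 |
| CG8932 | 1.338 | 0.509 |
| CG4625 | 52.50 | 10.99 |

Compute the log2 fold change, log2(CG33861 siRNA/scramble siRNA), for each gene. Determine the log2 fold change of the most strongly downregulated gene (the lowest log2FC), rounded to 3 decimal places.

-2.256

log2(5.428/2.497) = 1.120  (CG26092)
log2(7.588/0.808) = 3.231  (CG18639)
log2(359.8/158.9) = 1.179  (CG7732)
log2(675.9/409.0) = 0.725  (CG1652)
log2(0.509/1.338) = -1.394  (CG8932)
log2(10.99/52.50) = -2.256  (CG4625)
CG4625 is most strongly downregulated.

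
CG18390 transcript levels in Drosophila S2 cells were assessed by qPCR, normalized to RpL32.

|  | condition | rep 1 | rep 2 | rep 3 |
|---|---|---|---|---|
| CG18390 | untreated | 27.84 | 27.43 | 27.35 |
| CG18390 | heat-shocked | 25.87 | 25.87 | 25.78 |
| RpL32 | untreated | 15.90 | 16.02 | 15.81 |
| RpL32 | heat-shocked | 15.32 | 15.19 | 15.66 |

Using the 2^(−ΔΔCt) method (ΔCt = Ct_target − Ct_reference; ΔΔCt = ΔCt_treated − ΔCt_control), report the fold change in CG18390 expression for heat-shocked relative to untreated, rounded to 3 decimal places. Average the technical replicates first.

2.266

Mean Ct: CG18390 untreated 27.540; CG18390 heat-shocked 25.840; RpL32 untreated 15.910; RpL32 heat-shocked 15.390
ΔCt(untreated) = 27.540 − 15.910 = 11.630
ΔCt(heat-shocked) = 25.840 − 15.390 = 10.450
ΔΔCt = 10.450 − 11.630 = -1.180
Fold change = 2^(−(-1.180)) = 2^1.180 = 2.2658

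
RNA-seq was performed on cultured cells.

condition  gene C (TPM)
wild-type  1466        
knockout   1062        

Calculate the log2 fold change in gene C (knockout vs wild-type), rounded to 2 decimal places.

-0.47

Fold change = 1062 / 1466 = 0.7244
log2(0.7244) = -0.465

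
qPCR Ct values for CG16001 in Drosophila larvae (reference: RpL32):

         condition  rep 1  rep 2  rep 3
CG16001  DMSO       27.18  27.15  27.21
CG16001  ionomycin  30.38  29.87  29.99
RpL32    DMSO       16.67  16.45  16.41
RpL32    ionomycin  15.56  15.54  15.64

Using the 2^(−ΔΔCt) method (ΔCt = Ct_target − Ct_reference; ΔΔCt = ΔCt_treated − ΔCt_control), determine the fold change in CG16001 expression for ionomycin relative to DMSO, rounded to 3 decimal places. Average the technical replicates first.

Mean Ct: CG16001 DMSO 27.180; CG16001 ionomycin 30.080; RpL32 DMSO 16.510; RpL32 ionomycin 15.580
ΔCt(DMSO) = 27.180 − 16.510 = 10.670
ΔCt(ionomycin) = 30.080 − 15.580 = 14.500
ΔΔCt = 14.500 − 10.670 = 3.830
Fold change = 2^(−3.830) = 0.0703

0.070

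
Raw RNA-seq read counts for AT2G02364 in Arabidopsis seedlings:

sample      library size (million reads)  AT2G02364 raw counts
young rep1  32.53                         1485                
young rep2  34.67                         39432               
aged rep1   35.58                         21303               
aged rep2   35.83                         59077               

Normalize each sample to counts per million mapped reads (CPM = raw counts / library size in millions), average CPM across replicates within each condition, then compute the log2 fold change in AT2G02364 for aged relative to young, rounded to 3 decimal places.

CPM(young rep1) = 1485 / 32.53 = 45.6502
CPM(young rep2) = 39432 / 34.67 = 1137.3522
CPM(aged rep1) = 21303 / 35.58 = 598.7352
CPM(aged rep2) = 59077 / 35.83 = 1648.8138
mean CPM(young) = 591.5012; mean CPM(aged) = 1123.7745
Fold change = 1123.7745 / 591.5012 = 1.89987
log2(1.89987) = 0.9259

0.926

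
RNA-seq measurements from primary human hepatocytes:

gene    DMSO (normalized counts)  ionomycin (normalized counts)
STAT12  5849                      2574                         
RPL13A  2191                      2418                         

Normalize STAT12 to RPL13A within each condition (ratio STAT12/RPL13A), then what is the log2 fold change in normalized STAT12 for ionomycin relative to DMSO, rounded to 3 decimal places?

-1.326

STAT12/RPL13A (DMSO) = 5849 / 2191 = 2.6696
STAT12/RPL13A (ionomycin) = 2574 / 2418 = 1.0645
Fold change = 1.0645 / 2.6696 = 0.3988
log2(0.3988) = -1.3264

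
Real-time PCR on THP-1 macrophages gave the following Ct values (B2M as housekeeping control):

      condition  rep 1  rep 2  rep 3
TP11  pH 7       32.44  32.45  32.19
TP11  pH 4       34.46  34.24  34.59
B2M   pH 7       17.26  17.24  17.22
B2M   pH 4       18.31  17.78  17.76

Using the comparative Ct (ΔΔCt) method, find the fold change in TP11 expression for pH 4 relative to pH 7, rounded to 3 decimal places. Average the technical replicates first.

0.390

Mean Ct: TP11 pH 7 32.360; TP11 pH 4 34.430; B2M pH 7 17.240; B2M pH 4 17.950
ΔCt(pH 7) = 32.360 − 17.240 = 15.120
ΔCt(pH 4) = 34.430 − 17.950 = 16.480
ΔΔCt = 16.480 − 15.120 = 1.360
Fold change = 2^(−1.360) = 0.3896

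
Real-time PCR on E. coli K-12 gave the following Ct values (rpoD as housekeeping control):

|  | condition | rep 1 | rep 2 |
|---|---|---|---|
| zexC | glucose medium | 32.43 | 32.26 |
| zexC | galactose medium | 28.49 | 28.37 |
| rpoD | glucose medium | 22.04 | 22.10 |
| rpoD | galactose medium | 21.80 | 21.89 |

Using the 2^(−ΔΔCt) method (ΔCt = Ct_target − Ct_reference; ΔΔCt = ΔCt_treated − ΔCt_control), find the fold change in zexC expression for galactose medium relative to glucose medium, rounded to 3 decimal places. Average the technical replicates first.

Mean Ct: zexC glucose medium 32.345; zexC galactose medium 28.430; rpoD glucose medium 22.070; rpoD galactose medium 21.845
ΔCt(glucose medium) = 32.345 − 22.070 = 10.275
ΔCt(galactose medium) = 28.430 − 21.845 = 6.585
ΔΔCt = 6.585 − 10.275 = -3.690
Fold change = 2^(−(-3.690)) = 2^3.690 = 12.9063

12.906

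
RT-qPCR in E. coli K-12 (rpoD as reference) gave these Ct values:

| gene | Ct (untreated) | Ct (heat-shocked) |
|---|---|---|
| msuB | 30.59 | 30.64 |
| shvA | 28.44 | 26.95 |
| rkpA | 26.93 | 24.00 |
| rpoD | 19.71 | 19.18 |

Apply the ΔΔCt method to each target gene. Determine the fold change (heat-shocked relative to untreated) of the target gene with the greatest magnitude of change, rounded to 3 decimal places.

5.278

msuB: ΔΔCt = (30.64−19.18) − (30.59−19.71) = 11.46 − 10.88 = 0.58; fold change = 2^-0.58 = 0.669
shvA: ΔΔCt = (26.95−19.18) − (28.44−19.71) = 7.77 − 8.73 = -0.96; fold change = 2^0.96 = 1.945
rkpA: ΔΔCt = (24.00−19.18) − (26.93−19.71) = 4.82 − 7.22 = -2.40; fold change = 2^2.40 = 5.278
rkpA has the largest |ΔΔCt| = 2.40.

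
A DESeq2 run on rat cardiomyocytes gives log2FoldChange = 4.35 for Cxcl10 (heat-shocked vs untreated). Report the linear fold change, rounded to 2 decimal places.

20.39

Fold change = 2^(4.35) = 20.393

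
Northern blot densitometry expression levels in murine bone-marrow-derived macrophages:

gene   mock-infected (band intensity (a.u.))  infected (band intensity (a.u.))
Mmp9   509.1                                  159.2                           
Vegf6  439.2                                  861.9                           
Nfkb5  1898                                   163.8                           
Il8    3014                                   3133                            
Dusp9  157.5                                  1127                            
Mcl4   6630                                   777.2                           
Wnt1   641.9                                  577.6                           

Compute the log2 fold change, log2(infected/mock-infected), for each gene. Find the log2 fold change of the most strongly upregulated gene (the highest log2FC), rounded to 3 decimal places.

log2(159.2/509.1) = -1.677  (Mmp9)
log2(861.9/439.2) = 0.973  (Vegf6)
log2(163.8/1898) = -3.534  (Nfkb5)
log2(3133/3014) = 0.056  (Il8)
log2(1127/157.5) = 2.839  (Dusp9)
log2(777.2/6630) = -3.093  (Mcl4)
log2(577.6/641.9) = -0.152  (Wnt1)
Dusp9 is most strongly upregulated.

2.839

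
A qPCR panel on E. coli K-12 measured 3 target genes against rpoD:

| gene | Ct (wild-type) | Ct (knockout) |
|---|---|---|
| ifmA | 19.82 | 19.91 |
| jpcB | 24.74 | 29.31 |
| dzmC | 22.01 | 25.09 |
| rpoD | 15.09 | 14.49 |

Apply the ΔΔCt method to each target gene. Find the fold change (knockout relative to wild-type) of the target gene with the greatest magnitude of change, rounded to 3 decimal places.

0.028

ifmA: ΔΔCt = (19.91−14.49) − (19.82−15.09) = 5.42 − 4.73 = 0.69; fold change = 2^-0.69 = 0.620
jpcB: ΔΔCt = (29.31−14.49) − (24.74−15.09) = 14.82 − 9.65 = 5.17; fold change = 2^-5.17 = 0.028
dzmC: ΔΔCt = (25.09−14.49) − (22.01−15.09) = 10.60 − 6.92 = 3.68; fold change = 2^-3.68 = 0.078
jpcB has the largest |ΔΔCt| = 5.17.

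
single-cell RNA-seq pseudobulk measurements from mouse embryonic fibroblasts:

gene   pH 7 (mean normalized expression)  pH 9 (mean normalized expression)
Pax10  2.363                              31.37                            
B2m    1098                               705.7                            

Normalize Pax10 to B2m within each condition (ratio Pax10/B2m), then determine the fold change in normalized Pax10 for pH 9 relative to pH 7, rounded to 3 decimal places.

20.655

Pax10/B2m (pH 7) = 2.363 / 1098 = 0.0021521
Pax10/B2m (pH 9) = 31.37 / 705.7 = 0.044452
Fold change = 0.044452 / 0.0021521 = 20.6554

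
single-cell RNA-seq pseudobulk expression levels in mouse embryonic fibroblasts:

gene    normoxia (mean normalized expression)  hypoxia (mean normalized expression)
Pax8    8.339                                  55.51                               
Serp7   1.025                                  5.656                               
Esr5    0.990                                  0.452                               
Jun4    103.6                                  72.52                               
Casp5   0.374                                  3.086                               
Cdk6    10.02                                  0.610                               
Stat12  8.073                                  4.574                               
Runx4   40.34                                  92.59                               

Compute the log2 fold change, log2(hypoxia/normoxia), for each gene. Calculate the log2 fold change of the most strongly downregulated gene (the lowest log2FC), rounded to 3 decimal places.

-4.038

log2(55.51/8.339) = 2.735  (Pax8)
log2(5.656/1.025) = 2.464  (Serp7)
log2(0.452/0.990) = -1.131  (Esr5)
log2(72.52/103.6) = -0.515  (Jun4)
log2(3.086/0.374) = 3.045  (Casp5)
log2(0.610/10.02) = -4.038  (Cdk6)
log2(4.574/8.073) = -0.820  (Stat12)
log2(92.59/40.34) = 1.199  (Runx4)
Cdk6 is most strongly downregulated.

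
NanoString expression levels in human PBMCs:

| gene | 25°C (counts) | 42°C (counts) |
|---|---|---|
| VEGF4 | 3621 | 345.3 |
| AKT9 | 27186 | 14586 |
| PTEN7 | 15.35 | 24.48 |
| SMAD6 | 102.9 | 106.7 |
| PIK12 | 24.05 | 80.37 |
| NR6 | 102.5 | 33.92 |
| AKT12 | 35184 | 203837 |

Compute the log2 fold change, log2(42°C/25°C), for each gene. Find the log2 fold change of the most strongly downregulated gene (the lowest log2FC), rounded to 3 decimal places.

-3.390

log2(345.3/3621) = -3.390  (VEGF4)
log2(14586/27186) = -0.898  (AKT9)
log2(24.48/15.35) = 0.673  (PTEN7)
log2(106.7/102.9) = 0.052  (SMAD6)
log2(80.37/24.05) = 1.741  (PIK12)
log2(33.92/102.5) = -1.595  (NR6)
log2(203837/35184) = 2.534  (AKT12)
VEGF4 is most strongly downregulated.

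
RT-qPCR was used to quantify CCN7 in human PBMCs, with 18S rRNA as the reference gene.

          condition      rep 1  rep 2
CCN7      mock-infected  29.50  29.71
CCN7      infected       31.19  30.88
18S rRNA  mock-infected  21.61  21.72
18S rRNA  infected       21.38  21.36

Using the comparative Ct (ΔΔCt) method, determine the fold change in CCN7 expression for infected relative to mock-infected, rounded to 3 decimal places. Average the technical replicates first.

0.302

Mean Ct: CCN7 mock-infected 29.605; CCN7 infected 31.035; 18S rRNA mock-infected 21.665; 18S rRNA infected 21.370
ΔCt(mock-infected) = 29.605 − 21.665 = 7.940
ΔCt(infected) = 31.035 − 21.370 = 9.665
ΔΔCt = 9.665 − 7.940 = 1.725
Fold change = 2^(−1.725) = 0.3025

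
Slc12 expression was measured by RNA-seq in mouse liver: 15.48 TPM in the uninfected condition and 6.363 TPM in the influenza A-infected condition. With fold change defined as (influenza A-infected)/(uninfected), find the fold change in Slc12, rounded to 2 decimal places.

0.41

Fold change = 6.363 / 15.48 = 0.411
Slc12 is downregulated.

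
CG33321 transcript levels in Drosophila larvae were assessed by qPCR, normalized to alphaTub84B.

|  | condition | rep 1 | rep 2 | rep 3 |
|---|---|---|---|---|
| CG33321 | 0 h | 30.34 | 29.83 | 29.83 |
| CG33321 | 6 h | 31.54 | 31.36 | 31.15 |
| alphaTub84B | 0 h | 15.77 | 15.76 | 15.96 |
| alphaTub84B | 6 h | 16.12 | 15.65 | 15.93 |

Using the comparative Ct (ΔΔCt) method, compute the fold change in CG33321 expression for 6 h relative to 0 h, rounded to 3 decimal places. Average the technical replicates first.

0.412

Mean Ct: CG33321 0 h 30.000; CG33321 6 h 31.350; alphaTub84B 0 h 15.830; alphaTub84B 6 h 15.900
ΔCt(0 h) = 30.000 − 15.830 = 14.170
ΔCt(6 h) = 31.350 − 15.900 = 15.450
ΔΔCt = 15.450 − 14.170 = 1.280
Fold change = 2^(−1.280) = 0.4118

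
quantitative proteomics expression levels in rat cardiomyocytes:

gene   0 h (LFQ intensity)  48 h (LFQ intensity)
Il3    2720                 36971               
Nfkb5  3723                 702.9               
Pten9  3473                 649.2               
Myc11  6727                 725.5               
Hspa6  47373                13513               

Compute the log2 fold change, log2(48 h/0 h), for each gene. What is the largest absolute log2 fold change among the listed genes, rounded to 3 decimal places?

log2(36971/2720) = 3.765  (Il3)
log2(702.9/3723) = -2.405  (Nfkb5)
log2(649.2/3473) = -2.419  (Pten9)
log2(725.5/6727) = -3.213  (Myc11)
log2(13513/47373) = -1.810  (Hspa6)
The largest magnitude belongs to Il3.

3.765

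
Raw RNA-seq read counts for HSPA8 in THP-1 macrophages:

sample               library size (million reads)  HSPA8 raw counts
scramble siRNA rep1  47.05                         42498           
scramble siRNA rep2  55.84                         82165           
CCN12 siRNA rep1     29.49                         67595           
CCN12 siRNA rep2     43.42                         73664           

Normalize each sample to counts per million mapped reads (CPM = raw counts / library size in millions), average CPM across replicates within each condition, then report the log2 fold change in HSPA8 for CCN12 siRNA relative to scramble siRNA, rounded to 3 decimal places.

0.748

CPM(scramble siRNA rep1) = 42498 / 47.05 = 903.2519
CPM(scramble siRNA rep2) = 82165 / 55.84 = 1471.4362
CPM(CCN12 siRNA rep1) = 67595 / 29.49 = 2292.1329
CPM(CCN12 siRNA rep2) = 73664 / 43.42 = 1696.5454
mean CPM(scramble siRNA) = 1187.3441; mean CPM(CCN12 siRNA) = 1994.3391
Fold change = 1994.3391 / 1187.3441 = 1.67966
log2(1.67966) = 0.7482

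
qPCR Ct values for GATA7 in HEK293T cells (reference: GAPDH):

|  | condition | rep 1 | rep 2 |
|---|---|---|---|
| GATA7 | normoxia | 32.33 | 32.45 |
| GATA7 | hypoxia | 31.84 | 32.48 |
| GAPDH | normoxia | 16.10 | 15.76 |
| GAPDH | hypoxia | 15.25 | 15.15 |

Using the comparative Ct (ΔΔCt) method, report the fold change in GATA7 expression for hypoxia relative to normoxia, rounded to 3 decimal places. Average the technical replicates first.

0.707

Mean Ct: GATA7 normoxia 32.390; GATA7 hypoxia 32.160; GAPDH normoxia 15.930; GAPDH hypoxia 15.200
ΔCt(normoxia) = 32.390 − 15.930 = 16.460
ΔCt(hypoxia) = 32.160 − 15.200 = 16.960
ΔΔCt = 16.960 − 16.460 = 0.500
Fold change = 2^(−0.500) = 0.7071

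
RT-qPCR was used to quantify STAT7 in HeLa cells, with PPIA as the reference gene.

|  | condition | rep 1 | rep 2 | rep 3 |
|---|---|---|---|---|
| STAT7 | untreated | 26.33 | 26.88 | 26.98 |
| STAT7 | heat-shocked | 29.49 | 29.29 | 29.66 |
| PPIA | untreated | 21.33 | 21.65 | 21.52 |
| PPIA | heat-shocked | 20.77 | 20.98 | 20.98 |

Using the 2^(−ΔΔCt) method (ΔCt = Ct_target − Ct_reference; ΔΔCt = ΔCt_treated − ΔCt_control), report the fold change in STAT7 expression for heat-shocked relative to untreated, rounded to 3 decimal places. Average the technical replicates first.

Mean Ct: STAT7 untreated 26.730; STAT7 heat-shocked 29.480; PPIA untreated 21.500; PPIA heat-shocked 20.910
ΔCt(untreated) = 26.730 − 21.500 = 5.230
ΔCt(heat-shocked) = 29.480 − 20.910 = 8.570
ΔΔCt = 8.570 − 5.230 = 3.340
Fold change = 2^(−3.340) = 0.0988

0.099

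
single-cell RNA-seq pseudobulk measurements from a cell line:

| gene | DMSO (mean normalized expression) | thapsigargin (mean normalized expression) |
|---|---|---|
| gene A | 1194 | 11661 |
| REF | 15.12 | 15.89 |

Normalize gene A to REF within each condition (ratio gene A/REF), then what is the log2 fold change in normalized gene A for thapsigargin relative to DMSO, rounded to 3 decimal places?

3.216

gene A/REF (DMSO) = 1194 / 15.12 = 78.968
gene A/REF (thapsigargin) = 11661 / 15.89 = 733.86
Fold change = 733.86 / 78.968 = 9.2931
log2(9.2931) = 3.2162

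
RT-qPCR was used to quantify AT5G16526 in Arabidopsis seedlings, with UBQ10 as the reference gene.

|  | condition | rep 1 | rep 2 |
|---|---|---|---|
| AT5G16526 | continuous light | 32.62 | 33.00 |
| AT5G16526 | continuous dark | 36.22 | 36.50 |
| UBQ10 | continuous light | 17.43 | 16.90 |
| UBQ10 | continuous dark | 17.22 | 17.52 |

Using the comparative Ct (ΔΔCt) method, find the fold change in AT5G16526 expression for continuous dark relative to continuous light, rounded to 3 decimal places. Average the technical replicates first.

Mean Ct: AT5G16526 continuous light 32.810; AT5G16526 continuous dark 36.360; UBQ10 continuous light 17.165; UBQ10 continuous dark 17.370
ΔCt(continuous light) = 32.810 − 17.165 = 15.645
ΔCt(continuous dark) = 36.360 − 17.370 = 18.990
ΔΔCt = 18.990 − 15.645 = 3.345
Fold change = 2^(−3.345) = 0.0984

0.098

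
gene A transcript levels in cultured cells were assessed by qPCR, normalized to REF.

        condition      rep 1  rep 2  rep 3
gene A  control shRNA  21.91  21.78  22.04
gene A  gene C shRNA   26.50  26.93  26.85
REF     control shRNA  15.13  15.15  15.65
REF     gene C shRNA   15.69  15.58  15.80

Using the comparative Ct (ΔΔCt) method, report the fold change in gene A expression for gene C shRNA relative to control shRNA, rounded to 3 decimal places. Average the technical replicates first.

Mean Ct: gene A control shRNA 21.910; gene A gene C shRNA 26.760; REF control shRNA 15.310; REF gene C shRNA 15.690
ΔCt(control shRNA) = 21.910 − 15.310 = 6.600
ΔCt(gene C shRNA) = 26.760 − 15.690 = 11.070
ΔΔCt = 11.070 − 6.600 = 4.470
Fold change = 2^(−4.470) = 0.0451

0.045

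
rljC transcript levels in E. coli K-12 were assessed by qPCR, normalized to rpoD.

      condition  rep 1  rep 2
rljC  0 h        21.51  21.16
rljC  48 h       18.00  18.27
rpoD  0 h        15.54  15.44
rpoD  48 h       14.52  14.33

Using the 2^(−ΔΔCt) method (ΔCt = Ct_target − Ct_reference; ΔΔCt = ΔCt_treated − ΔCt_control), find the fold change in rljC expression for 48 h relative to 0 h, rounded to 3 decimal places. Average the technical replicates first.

4.392

Mean Ct: rljC 0 h 21.335; rljC 48 h 18.135; rpoD 0 h 15.490; rpoD 48 h 14.425
ΔCt(0 h) = 21.335 − 15.490 = 5.845
ΔCt(48 h) = 18.135 − 14.425 = 3.710
ΔΔCt = 3.710 − 5.845 = -2.135
Fold change = 2^(−(-2.135)) = 2^2.135 = 4.3924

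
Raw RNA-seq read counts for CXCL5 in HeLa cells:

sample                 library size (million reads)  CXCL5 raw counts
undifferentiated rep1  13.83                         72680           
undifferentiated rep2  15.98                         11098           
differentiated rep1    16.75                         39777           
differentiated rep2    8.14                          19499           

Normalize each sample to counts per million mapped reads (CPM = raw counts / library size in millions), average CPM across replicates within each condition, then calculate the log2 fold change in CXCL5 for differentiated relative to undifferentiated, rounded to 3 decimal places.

-0.319

CPM(undifferentiated rep1) = 72680 / 13.83 = 5255.2422
CPM(undifferentiated rep2) = 11098 / 15.98 = 694.4931
CPM(differentiated rep1) = 39777 / 16.75 = 2374.7463
CPM(differentiated rep2) = 19499 / 8.14 = 2395.4545
mean CPM(undifferentiated) = 2974.8677; mean CPM(differentiated) = 2385.1004
Fold change = 2385.1004 / 2974.8677 = 0.80175
log2(0.80175) = -0.3188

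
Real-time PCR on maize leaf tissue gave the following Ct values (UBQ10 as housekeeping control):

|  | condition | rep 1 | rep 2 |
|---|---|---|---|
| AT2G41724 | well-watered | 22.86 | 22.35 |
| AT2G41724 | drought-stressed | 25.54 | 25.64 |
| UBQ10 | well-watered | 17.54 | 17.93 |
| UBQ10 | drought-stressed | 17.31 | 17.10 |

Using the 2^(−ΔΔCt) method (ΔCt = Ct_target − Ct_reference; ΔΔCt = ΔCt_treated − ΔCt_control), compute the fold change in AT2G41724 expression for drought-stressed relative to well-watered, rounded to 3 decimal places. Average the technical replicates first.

Mean Ct: AT2G41724 well-watered 22.605; AT2G41724 drought-stressed 25.590; UBQ10 well-watered 17.735; UBQ10 drought-stressed 17.205
ΔCt(well-watered) = 22.605 − 17.735 = 4.870
ΔCt(drought-stressed) = 25.590 − 17.205 = 8.385
ΔΔCt = 8.385 − 4.870 = 3.515
Fold change = 2^(−3.515) = 0.0875

0.087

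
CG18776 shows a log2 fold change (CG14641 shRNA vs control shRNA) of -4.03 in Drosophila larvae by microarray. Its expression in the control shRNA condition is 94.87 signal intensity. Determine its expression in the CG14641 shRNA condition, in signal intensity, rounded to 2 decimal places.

Fold change = 2^(-4.03) = 0.0612
CG14641 shRNA expression = 94.87 × 0.0612 = 5.81

5.81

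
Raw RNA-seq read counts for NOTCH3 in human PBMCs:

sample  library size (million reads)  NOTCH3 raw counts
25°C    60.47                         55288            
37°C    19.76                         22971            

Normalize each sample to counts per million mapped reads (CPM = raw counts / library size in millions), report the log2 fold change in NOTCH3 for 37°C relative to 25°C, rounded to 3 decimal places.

CPM(25°C) = 55288 / 60.47 = 914.3046
CPM(37°C) = 22971 / 19.76 = 1162.5000
Fold change = 1162.5000 / 914.3046 = 1.27146
log2(1.27146) = 0.3465

0.346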